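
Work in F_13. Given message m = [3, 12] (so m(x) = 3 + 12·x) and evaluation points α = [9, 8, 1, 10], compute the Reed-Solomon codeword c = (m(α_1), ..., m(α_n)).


c = [7, 8, 2, 6]

Message polynomial: m(x) = 3 + 12·x (mod 13).
For each evaluation point α_i, compute m(α_i) mod 13:
  α_1 = 9: Horner steps 12 → 7, so m(9) = 7.
  α_2 = 8: Horner steps 12 → 8, so m(8) = 8.
  α_3 = 1: Horner steps 12 → 2, so m(1) = 2.
  α_4 = 10: Horner steps 12 → 6, so m(10) = 6.
Codeword c = [7, 8, 2, 6] ∈ F_13^4.


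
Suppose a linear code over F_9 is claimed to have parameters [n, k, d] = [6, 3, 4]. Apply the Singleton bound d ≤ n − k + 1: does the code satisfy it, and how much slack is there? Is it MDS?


Singleton RHS = n − k + 1 = 4, slack = 0, bound satisfied, MDS.

Singleton bound: d ≤ n − k + 1.
Here n = 6, k = 3, so n − k + 1 = 4.
Given d = 4, check d ≤ 4: YES.
Slack = (n − k + 1) − d = 0.
The code is MDS (slack = 0).
Description: the claimed parameters are [6, 3, 4]_9; such a code would be MDS (meets Singleton bound).


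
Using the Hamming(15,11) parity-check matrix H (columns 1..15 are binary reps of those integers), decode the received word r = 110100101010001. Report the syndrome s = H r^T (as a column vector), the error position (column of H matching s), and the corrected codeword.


s = (1, 1, 0, 1)^T, error position = 13, corrected codeword c = 110100101010101

Compute s = H r^T mod 2 one row at a time:
  s_1 = 0 + 1 + 0 + 1 + 0 + 0 + 0 + 1 = 3 ≡ 1 (mod 2).
  s_2 = 1 + 0 + 0 + 1 + 0 + 0 + 0 + 1 = 3 ≡ 1 (mod 2).
  s_3 = 1 + 0 + 0 + 1 + 0 + 1 + 0 + 1 = 4 ≡ 0 (mod 2).
  s_4 = 1 + 0 + 0 + 1 + 1 + 1 + 0 + 1 = 5 ≡ 1 (mod 2).
s = (1, 1, 0, 1)^T — this equals column 13 of H (binary 1101), so error is at position 13.
Correct: flip bit 13 of r = 110100101010001 to get c = 110100101010101.


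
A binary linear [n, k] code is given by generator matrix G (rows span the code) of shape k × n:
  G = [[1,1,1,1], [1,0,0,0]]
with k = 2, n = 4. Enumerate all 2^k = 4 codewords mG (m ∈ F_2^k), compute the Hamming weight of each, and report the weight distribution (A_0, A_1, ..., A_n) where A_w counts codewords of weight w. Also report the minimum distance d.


Weight distribution: A_0 = 1, A_1 = 1, A_3 = 1, A_4 = 1. Minimum distance d = 1.

Enumerate all 2^2 = 4 messages m ∈ F_2^2.
For each, compute codeword c = mG in F_2^4, then tally its weight.
  m = 00 → c = 0000, weight = 0.
  m = 10 → c = 1111, weight = 4.
  m = 01 → c = 1000, weight = 1.
  m = 11 → c = 0111, weight = 3.
Tally weights:
  weight 0: 1 codewords.
  weight 1: 1 codewords.
  weight 3: 1 codewords.
  weight 4: 1 codewords.
Minimum distance d = smallest w > 0 with A_w > 0 = 1.
Sanity: Σ A_w = 4 = 2^2 = 4 ✓.


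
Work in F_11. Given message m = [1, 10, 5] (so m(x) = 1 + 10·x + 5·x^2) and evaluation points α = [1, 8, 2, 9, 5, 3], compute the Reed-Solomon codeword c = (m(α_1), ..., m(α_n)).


c = [5, 5, 8, 1, 0, 10]

Message polynomial: m(x) = 1 + 10·x + 5·x^2 (mod 11).
For each evaluation point α_i, compute m(α_i) mod 11:
  α_1 = 1: Horner steps 5 → 4 → 5, so m(1) = 5.
  α_2 = 8: Horner steps 5 → 6 → 5, so m(8) = 5.
  α_3 = 2: Horner steps 5 → 9 → 8, so m(2) = 8.
  α_4 = 9: Horner steps 5 → 0 → 1, so m(9) = 1.
  α_5 = 5: Horner steps 5 → 2 → 0, so m(5) = 0.
  α_6 = 3: Horner steps 5 → 3 → 10, so m(3) = 10.
Codeword c = [5, 5, 8, 1, 0, 10] ∈ F_11^6.


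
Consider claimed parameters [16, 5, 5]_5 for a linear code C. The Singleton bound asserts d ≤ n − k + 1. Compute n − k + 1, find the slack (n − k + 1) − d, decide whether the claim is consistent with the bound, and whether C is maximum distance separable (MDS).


Singleton RHS = n − k + 1 = 12, slack = 7, bound satisfied, not MDS.

Singleton bound: d ≤ n − k + 1.
Here n = 16, k = 5, so n − k + 1 = 12.
Given d = 5, check d ≤ 12: YES.
Slack = (n − k + 1) − d = 7.
The code is NOT MDS (slack = 7 > 0).
Description: the claimed parameters are [16, 5, 5]_5; such a code would be non-MDS.


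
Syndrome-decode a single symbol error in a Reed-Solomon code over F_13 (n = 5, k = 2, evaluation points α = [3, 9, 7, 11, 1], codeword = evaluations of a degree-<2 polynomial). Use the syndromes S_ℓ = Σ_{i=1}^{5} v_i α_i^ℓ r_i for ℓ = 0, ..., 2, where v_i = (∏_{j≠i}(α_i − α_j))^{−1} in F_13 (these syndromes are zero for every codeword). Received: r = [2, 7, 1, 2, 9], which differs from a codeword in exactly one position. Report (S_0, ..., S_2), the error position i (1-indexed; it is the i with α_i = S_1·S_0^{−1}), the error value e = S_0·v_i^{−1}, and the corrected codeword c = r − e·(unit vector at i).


S = (5, 3, 7), error at position 4, error magnitude e = 2, c = [2, 7, 1, 0, 9].

Step 1: column multipliers v_i = (∏_{j≠i}(α_i − α_j))^{−1} mod 13.
  i = 1 (α = 3): (3−9)(3−7)(3−11)(3−1) = (−6)·(−4)·(−8)·2 = −384 ≡ 6, so v_1 = 6^{−1} = 11 (mod 13).
  i = 2 (α = 9): (9−3)(9−7)(9−11)(9−1) = 6·2·(−2)·8 = −192 ≡ 3, so v_2 = 3^{−1} = 9 (mod 13).
  i = 3 (α = 7): (7−3)(7−9)(7−11)(7−1) = 4·(−2)·(−4)·6 = 192 ≡ 10, so v_3 = 10^{−1} = 4 (mod 13).
  i = 4 (α = 11): (11−3)(11−9)(11−7)(11−1) = 8·2·4·10 = 640 ≡ 3, so v_4 = 3^{−1} = 9 (mod 13).
  i = 5 (α = 1): (1−3)(1−9)(1−7)(1−11) = (−2)·(−8)·(−6)·(−10) = 960 ≡ 11, so v_5 = 11^{−1} = 6 (mod 13).
  v = [11, 9, 4, 9, 6].
Step 2: syndromes of r = [2, 7, 1, 2, 9] (all sums mod 13).
  S_0 = Σ v_i r_i = 11·2 + 9·7 + 4·1 + 9·2 + 6·9 = 161 ≡ 5.
  S_1 = Σ v_i α_i r_i = 11·3·2 + 9·9·7 + 4·7·1 + 9·11·2 + 6·1·9 = 913 ≡ 3.
  α_i^2 mod 13 = [9, 3, 10, 4, 1].
  S_2 = Σ v_i α_i^2 r_i = 11·9·2 + 9·3·7 + 4·10·1 + 9·4·2 + 6·1·9 = 553 ≡ 7.
  S = (5, 3, 7) ≠ 0, so r is not a codeword (an error is present).
Step 3: locate the error. For a single error e at position i, S_ℓ = v_i·e·α_i^ℓ, so α_err = S_1/S_0.
  S_0^{−1} = 5^{−1} = 8 (mod 13), so α_err = 3·8 = 24 ≡ 11 = α_4. Error position i = 4.
  Consistency check: S_2/S_1 = 7·9 = 63 ≡ 11 = α_err ✓ (single-error assumption holds).
Step 4: error magnitude e = S_0/v_4 = S_0·∏_{j≠4}(α_4 − α_j) = 5·3 = 15 ≡ 2 (mod 13).
Step 5: correct position 4: c_4 = r_4 − e = 2 − 2 ≡ 0 (mod 13). Hence c = [2, 7, 1, 0, 9].
  Check: interpolating c through the α_i gives m(x) = 6 + 3·x (degree < 2) with m(α_i) = c_i for every i, so c is indeed a codeword.


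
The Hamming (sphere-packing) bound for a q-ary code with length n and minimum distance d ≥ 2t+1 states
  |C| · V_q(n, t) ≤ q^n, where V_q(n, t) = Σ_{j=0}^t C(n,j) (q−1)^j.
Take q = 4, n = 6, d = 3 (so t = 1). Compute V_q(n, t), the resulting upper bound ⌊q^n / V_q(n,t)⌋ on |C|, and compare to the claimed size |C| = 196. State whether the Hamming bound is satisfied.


V_q(n, t) = 19, q^n = 4096, Hamming bound = 215, |C| = 196 ≤ bound (satisfied).

Step 1: Compute V_q(n, t) = Σ_{j=0}^1 C(n, j) (q−1)^j.
  j = 0: C(6,0)·(3)^0 = 1·1 = 1.
  j = 1: C(6,1)·(3)^1 = 6·3 = 18.
  V_q(n, t) = 1 + 18 = 19.
Step 2: q^n = 4^6 = 4096.
Step 3: Hamming bound ⌊q^n / V_q(n,t)⌋ = ⌊4096/19⌋ = 215.
Step 4: Compare |C| = 196 to 215: satisfied.
The claimed |C| lies below the Hamming bound.


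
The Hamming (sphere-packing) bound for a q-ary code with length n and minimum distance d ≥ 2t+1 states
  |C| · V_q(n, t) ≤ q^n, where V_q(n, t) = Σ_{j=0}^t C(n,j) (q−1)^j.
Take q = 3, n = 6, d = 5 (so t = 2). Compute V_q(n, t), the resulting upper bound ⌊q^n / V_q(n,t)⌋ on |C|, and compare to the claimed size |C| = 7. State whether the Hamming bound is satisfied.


V_q(n, t) = 73, q^n = 729, Hamming bound = 9, |C| = 7 ≤ bound (satisfied).

Step 1: Compute V_q(n, t) = Σ_{j=0}^2 C(n, j) (q−1)^j.
  j = 0: C(6,0)·(2)^0 = 1·1 = 1.
  j = 1: C(6,1)·(2)^1 = 6·2 = 12.
  j = 2: C(6,2)·(2)^2 = 15·4 = 60.
  V_q(n, t) = 1 + 12 + 60 = 73.
Step 2: q^n = 3^6 = 729.
Step 3: Hamming bound ⌊q^n / V_q(n,t)⌋ = ⌊729/73⌋ = 9.
Step 4: Compare |C| = 7 to 9: satisfied.
The claimed |C| lies below the Hamming bound.


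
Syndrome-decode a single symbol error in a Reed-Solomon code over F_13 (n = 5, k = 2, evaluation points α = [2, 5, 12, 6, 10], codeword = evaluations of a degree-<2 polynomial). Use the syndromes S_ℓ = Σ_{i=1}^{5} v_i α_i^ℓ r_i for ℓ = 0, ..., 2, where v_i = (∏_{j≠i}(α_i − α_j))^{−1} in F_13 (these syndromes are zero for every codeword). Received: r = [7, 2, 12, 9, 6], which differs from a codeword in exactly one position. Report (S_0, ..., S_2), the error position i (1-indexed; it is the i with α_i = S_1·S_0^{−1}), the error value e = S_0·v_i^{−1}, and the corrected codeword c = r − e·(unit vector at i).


S = (12, 3, 4), error at position 5, error magnitude e = 8, c = [7, 2, 12, 9, 11].

Step 1: column multipliers v_i = (∏_{j≠i}(α_i − α_j))^{−1} mod 13.
  i = 1 (α = 2): (2−5)(2−12)(2−6)(2−10) = (−3)·(−10)·(−4)·(−8) = 960 ≡ 11, so v_1 = 11^{−1} = 6 (mod 13).
  i = 2 (α = 5): (5−2)(5−12)(5−6)(5−10) = 3·(−7)·(−1)·(−5) = −105 ≡ 12, so v_2 = 12^{−1} = 12 (mod 13).
  i = 3 (α = 12): (12−2)(12−5)(12−6)(12−10) = 10·7·6·2 = 840 ≡ 8, so v_3 = 8^{−1} = 5 (mod 13).
  i = 4 (α = 6): (6−2)(6−5)(6−12)(6−10) = 4·1·(−6)·(−4) = 96 ≡ 5, so v_4 = 5^{−1} = 8 (mod 13).
  i = 5 (α = 10): (10−2)(10−5)(10−12)(10−6) = 8·5·(−2)·4 = −320 ≡ 5, so v_5 = 5^{−1} = 8 (mod 13).
  v = [6, 12, 5, 8, 8].
Step 2: syndromes of r = [7, 2, 12, 9, 6] (all sums mod 13).
  S_0 = Σ v_i r_i = 6·7 + 12·2 + 5·12 + 8·9 + 8·6 = 246 ≡ 12.
  S_1 = Σ v_i α_i r_i = 6·2·7 + 12·5·2 + 5·12·12 + 8·6·9 + 8·10·6 = 1836 ≡ 3.
  α_i^2 mod 13 = [4, 12, 1, 10, 9].
  S_2 = Σ v_i α_i^2 r_i = 6·4·7 + 12·12·2 + 5·1·12 + 8·10·9 + 8·9·6 = 1668 ≡ 4.
  S = (12, 3, 4) ≠ 0, so r is not a codeword (an error is present).
Step 3: locate the error. For a single error e at position i, S_ℓ = v_i·e·α_i^ℓ, so α_err = S_1/S_0.
  S_0^{−1} = 12^{−1} = 12 (mod 13), so α_err = 3·12 = 36 ≡ 10 = α_5. Error position i = 5.
  Consistency check: S_2/S_1 = 4·9 = 36 ≡ 10 = α_err ✓ (single-error assumption holds).
Step 4: error magnitude e = S_0/v_5 = S_0·∏_{j≠5}(α_5 − α_j) = 12·5 = 60 ≡ 8 (mod 13).
Step 5: correct position 5: c_5 = r_5 − e = 6 − 8 ≡ 11 (mod 13). Hence c = [7, 2, 12, 9, 11].
  Check: interpolating c through the α_i gives m(x) = 6 + 7·x (degree < 2) with m(α_i) = c_i for every i, so c is indeed a codeword.


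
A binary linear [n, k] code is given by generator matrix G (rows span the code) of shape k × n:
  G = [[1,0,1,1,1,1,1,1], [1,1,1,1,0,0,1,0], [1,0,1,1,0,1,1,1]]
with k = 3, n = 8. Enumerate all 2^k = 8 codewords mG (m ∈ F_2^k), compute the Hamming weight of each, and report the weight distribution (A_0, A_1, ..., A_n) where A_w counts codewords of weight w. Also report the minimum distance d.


Weight distribution: A_0 = 1, A_1 = 1, A_3 = 1, A_4 = 1, A_5 = 1, A_6 = 2, A_7 = 1. Minimum distance d = 1.

Enumerate all 2^3 = 8 messages m ∈ F_2^3.
For each, compute codeword c = mG in F_2^8, then tally its weight.
  m = 000 → c = 00000000, weight = 0.
  m = 100 → c = 10111111, weight = 7.
  m = 010 → c = 11110010, weight = 5.
  m = 110 → c = 01001101, weight = 4.
  m = 001 → c = 10110111, weight = 6.
  m = 101 → c = 00001000, weight = 1.
  m = 011 → c = 01000101, weight = 3.
  m = 111 → c = 11111010, weight = 6.
Tally weights:
  weight 0: 1 codewords.
  weight 1: 1 codewords.
  weight 3: 1 codewords.
  weight 4: 1 codewords.
  weight 5: 1 codewords.
  weight 6: 2 codewords.
  weight 7: 1 codewords.
Minimum distance d = smallest w > 0 with A_w > 0 = 1.
Sanity: Σ A_w = 8 = 2^3 = 8 ✓.


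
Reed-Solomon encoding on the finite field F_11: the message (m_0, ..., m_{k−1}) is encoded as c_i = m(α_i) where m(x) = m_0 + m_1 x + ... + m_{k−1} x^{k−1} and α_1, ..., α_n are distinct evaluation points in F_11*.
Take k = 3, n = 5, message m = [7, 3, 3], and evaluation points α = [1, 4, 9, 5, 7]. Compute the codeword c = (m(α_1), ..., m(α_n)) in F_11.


c = [2, 1, 2, 9, 10]

Message polynomial: m(x) = 7 + 3·x + 3·x^2 (mod 11).
For each evaluation point α_i, compute m(α_i) mod 11:
  α_1 = 1: Horner steps 3 → 6 → 2, so m(1) = 2.
  α_2 = 4: Horner steps 3 → 4 → 1, so m(4) = 1.
  α_3 = 9: Horner steps 3 → 8 → 2, so m(9) = 2.
  α_4 = 5: Horner steps 3 → 7 → 9, so m(5) = 9.
  α_5 = 7: Horner steps 3 → 2 → 10, so m(7) = 10.
Codeword c = [2, 1, 2, 9, 10] ∈ F_11^5.


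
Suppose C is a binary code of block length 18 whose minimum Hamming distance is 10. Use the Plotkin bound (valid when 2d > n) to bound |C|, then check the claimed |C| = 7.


Plotkin bound M ≤ 10; given |C| = 7 ≤ bound (satisfied).

Check applicability: 2d = 20, n = 18.
2d − n = 2 > 0, so Plotkin applies.
Compute d/(2d−n) = 10/2 ≈ 5.0000.
⌊d/(2d−n)⌋ = 5.
Plotkin bound: M ≤ 2·5 = 10.
Given |C| = 7, check: satisfied.
This |C| is below the Plotkin bound.


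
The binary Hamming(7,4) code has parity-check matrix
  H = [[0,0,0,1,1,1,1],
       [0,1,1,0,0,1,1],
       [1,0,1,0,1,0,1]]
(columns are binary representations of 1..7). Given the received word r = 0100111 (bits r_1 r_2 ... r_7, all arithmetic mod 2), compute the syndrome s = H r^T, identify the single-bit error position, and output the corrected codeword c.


s = (1, 1, 0)^T, error position = 6, corrected codeword c = 0100101

Compute s = H r^T mod 2 one row at a time:
  s_1 = 0 + 1 + 1 + 1 = 3 ≡ 1 (mod 2).
  s_2 = 1 + 0 + 1 + 1 = 3 ≡ 1 (mod 2).
  s_3 = 0 + 0 + 1 + 1 = 2 ≡ 0 (mod 2).
s = (1, 1, 0)^T — this equals column 6 of H (binary 110), so error is at position 6.
Correct: flip bit 6 of r = 0100111 to get c = 0100101.


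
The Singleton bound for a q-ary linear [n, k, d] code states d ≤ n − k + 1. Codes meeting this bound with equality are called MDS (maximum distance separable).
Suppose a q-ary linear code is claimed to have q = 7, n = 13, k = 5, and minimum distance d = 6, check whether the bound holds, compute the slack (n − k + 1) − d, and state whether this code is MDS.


Singleton RHS = n − k + 1 = 9, slack = 3, bound satisfied, not MDS.

Singleton bound: d ≤ n − k + 1.
Here n = 13, k = 5, so n − k + 1 = 9.
Given d = 6, check d ≤ 9: YES.
Slack = (n − k + 1) − d = 3.
The code is NOT MDS (slack = 3 > 0).
Description: the claimed parameters are [13, 5, 6]_7; such a code would be non-MDS.


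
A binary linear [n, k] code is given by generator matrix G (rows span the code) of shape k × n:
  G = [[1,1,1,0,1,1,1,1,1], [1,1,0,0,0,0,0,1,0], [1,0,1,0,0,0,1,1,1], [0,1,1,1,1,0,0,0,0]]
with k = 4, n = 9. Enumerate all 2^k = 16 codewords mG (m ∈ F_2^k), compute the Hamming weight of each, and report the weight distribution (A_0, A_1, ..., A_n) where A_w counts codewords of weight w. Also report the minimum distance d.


Weight distribution: A_0 = 1, A_3 = 3, A_4 = 4, A_5 = 4, A_6 = 2, A_7 = 1, A_8 = 1. Minimum distance d = 3.

Enumerate all 2^4 = 16 messages m ∈ F_2^4.
For each, compute codeword c = mG in F_2^9, then tally its weight.
  m = 0000 → c = 000000000, weight = 0.
  m = 1000 → c = 111011111, weight = 8.
  m = 0100 → c = 110000010, weight = 3.
  m = 1100 → c = 001011101, weight = 5.
  m = 0010 → c = 101000111, weight = 5.
  m = 1010 → c = 010011000, weight = 3.
  m = 0110 → c = 011000101, weight = 4.
  m = 1110 → c = 100011010, weight = 4.
  m = 0001 → c = 011110000, weight = 4.
  m = 1001 → c = 100101111, weight = 6.
  m = 0101 → c = 101110010, weight = 5.
  m = 1101 → c = 010101101, weight = 5.
  m = 0011 → c = 110110111, weight = 7.
  m = 1011 → c = 001101000, weight = 3.
  m = 0111 → c = 000110101, weight = 4.
  m = 1111 → c = 111101010, weight = 6.
Tally weights:
  weight 0: 1 codewords.
  weight 3: 3 codewords.
  weight 4: 4 codewords.
  weight 5: 4 codewords.
  weight 6: 2 codewords.
  weight 7: 1 codewords.
  weight 8: 1 codewords.
Minimum distance d = smallest w > 0 with A_w > 0 = 3.
Sanity: Σ A_w = 16 = 2^4 = 16 ✓.


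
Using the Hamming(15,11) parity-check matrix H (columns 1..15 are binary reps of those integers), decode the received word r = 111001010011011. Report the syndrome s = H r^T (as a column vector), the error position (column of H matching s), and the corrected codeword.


s = (1, 0, 0, 0)^T, error position = 8, corrected codeword c = 111001000011011

Compute s = H r^T mod 2 one row at a time:
  s_1 = 1 + 0 + 0 + 1 + 1 + 0 + 1 + 1 = 5 ≡ 1 (mod 2).
  s_2 = 0 + 0 + 1 + 0 + 1 + 0 + 1 + 1 = 4 ≡ 0 (mod 2).
  s_3 = 1 + 1 + 1 + 0 + 0 + 1 + 1 + 1 = 6 ≡ 0 (mod 2).
  s_4 = 1 + 1 + 0 + 0 + 0 + 1 + 0 + 1 = 4 ≡ 0 (mod 2).
s = (1, 0, 0, 0)^T — this equals column 8 of H (binary 1000), so error is at position 8.
Correct: flip bit 8 of r = 111001010011011 to get c = 111001000011011.


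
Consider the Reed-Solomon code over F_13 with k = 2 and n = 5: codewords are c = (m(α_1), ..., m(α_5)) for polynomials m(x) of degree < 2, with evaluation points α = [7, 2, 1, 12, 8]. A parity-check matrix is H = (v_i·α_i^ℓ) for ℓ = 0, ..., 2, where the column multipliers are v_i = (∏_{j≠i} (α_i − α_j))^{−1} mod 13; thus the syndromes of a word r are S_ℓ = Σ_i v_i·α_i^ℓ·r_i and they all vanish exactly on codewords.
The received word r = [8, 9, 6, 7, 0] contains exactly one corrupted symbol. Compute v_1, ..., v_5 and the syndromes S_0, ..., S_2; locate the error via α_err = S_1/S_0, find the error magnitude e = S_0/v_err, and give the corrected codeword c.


S = (4, 4, 4), error at position 3, error magnitude e = 2, c = [8, 9, 4, 7, 0].

Step 1: column multipliers v_i = (∏_{j≠i}(α_i − α_j))^{−1} mod 13.
  i = 1 (α = 7): (7−2)(7−1)(7−12)(7−8) = 5·6·(−5)·(−1) = 150 ≡ 7, so v_1 = 7^{−1} = 2 (mod 13).
  i = 2 (α = 2): (2−7)(2−1)(2−12)(2−8) = (−5)·1·(−10)·(−6) = −300 ≡ 12, so v_2 = 12^{−1} = 12 (mod 13).
  i = 3 (α = 1): (1−7)(1−2)(1−12)(1−8) = (−6)·(−1)·(−11)·(−7) = 462 ≡ 7, so v_3 = 7^{−1} = 2 (mod 13).
  i = 4 (α = 12): (12−7)(12−2)(12−1)(12−8) = 5·10·11·4 = 2200 ≡ 3, so v_4 = 3^{−1} = 9 (mod 13).
  i = 5 (α = 8): (8−7)(8−2)(8−1)(8−12) = 1·6·7·(−4) = −168 ≡ 1, so v_5 = 1^{−1} = 1 (mod 13).
  v = [2, 12, 2, 9, 1].
Step 2: syndromes of r = [8, 9, 6, 7, 0] (all sums mod 13).
  S_0 = Σ v_i r_i = 2·8 + 12·9 + 2·6 + 9·7 + 1·0 = 199 ≡ 4.
  S_1 = Σ v_i α_i r_i = 2·7·8 + 12·2·9 + 2·1·6 + 9·12·7 + 1·8·0 = 1096 ≡ 4.
  α_i^2 mod 13 = [10, 4, 1, 1, 12].
  S_2 = Σ v_i α_i^2 r_i = 2·10·8 + 12·4·9 + 2·1·6 + 9·1·7 + 1·12·0 = 667 ≡ 4.
  S = (4, 4, 4) ≠ 0, so r is not a codeword (an error is present).
Step 3: locate the error. For a single error e at position i, S_ℓ = v_i·e·α_i^ℓ, so α_err = S_1/S_0.
  S_0^{−1} = 4^{−1} = 10 (mod 13), so α_err = 4·10 = 40 ≡ 1 = α_3. Error position i = 3.
  Consistency check: S_2/S_1 = 4·10 = 40 ≡ 1 = α_err ✓ (single-error assumption holds).
Step 4: error magnitude e = S_0/v_3 = S_0·∏_{j≠3}(α_3 − α_j) = 4·7 = 28 ≡ 2 (mod 13).
Step 5: correct position 3: c_3 = r_3 − e = 6 − 2 ≡ 4 (mod 13). Hence c = [8, 9, 4, 7, 0].
  Check: interpolating c through the α_i gives m(x) = 12 + 5·x (degree < 2) with m(α_i) = c_i for every i, so c is indeed a codeword.


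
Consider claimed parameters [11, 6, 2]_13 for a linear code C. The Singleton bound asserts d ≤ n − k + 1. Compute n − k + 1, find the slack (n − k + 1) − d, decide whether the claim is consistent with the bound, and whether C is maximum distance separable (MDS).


Singleton RHS = n − k + 1 = 6, slack = 4, bound satisfied, not MDS.

Singleton bound: d ≤ n − k + 1.
Here n = 11, k = 6, so n − k + 1 = 6.
Given d = 2, check d ≤ 6: YES.
Slack = (n − k + 1) − d = 4.
The code is NOT MDS (slack = 4 > 0).
Description: the claimed parameters are [11, 6, 2]_13; such a code would be non-MDS.


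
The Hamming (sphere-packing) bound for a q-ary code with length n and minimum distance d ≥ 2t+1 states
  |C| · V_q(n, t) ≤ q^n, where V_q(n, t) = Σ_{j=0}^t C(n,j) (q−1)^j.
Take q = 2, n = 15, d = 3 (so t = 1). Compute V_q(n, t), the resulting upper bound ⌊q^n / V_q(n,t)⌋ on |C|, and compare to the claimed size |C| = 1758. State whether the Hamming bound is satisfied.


V_q(n, t) = 16, q^n = 32768, Hamming bound = 2048, |C| = 1758 ≤ bound (satisfied).

Step 1: Compute V_q(n, t) = Σ_{j=0}^1 C(n, j) (q−1)^j.
  j = 0: C(15,0)·(1)^0 = 1·1 = 1.
  j = 1: C(15,1)·(1)^1 = 15·1 = 15.
  V_q(n, t) = 1 + 15 = 16.
Step 2: q^n = 2^15 = 32768.
Step 3: Hamming bound ⌊q^n / V_q(n,t)⌋ = ⌊32768/16⌋ = 2048.
Step 4: Compare |C| = 1758 to 2048: satisfied.
The claimed |C| lies below the Hamming bound.


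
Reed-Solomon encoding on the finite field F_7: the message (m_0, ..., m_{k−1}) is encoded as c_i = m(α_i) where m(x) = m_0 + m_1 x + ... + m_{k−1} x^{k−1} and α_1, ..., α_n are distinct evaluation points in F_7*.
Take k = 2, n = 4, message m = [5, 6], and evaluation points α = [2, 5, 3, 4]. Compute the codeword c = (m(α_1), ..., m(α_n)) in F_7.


c = [3, 0, 2, 1]

Message polynomial: m(x) = 5 + 6·x (mod 7).
For each evaluation point α_i, compute m(α_i) mod 7:
  α_1 = 2: Horner steps 6 → 3, so m(2) = 3.
  α_2 = 5: Horner steps 6 → 0, so m(5) = 0.
  α_3 = 3: Horner steps 6 → 2, so m(3) = 2.
  α_4 = 4: Horner steps 6 → 1, so m(4) = 1.
Codeword c = [3, 0, 2, 1] ∈ F_7^4.


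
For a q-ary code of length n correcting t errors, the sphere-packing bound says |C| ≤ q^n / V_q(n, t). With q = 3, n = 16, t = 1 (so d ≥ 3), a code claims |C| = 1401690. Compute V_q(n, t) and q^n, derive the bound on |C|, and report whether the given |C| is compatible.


V_q(n, t) = 33, q^n = 43046721, Hamming bound = 1304446, |C| = 1401690 > bound (violated).

Step 1: Compute V_q(n, t) = Σ_{j=0}^1 C(n, j) (q−1)^j.
  j = 0: C(16,0)·(2)^0 = 1·1 = 1.
  j = 1: C(16,1)·(2)^1 = 16·2 = 32.
  V_q(n, t) = 1 + 32 = 33.
Step 2: q^n = 3^16 = 43046721.
Step 3: Hamming bound ⌊q^n / V_q(n,t)⌋ = ⌊43046721/33⌋ = 1304446.
Step 4: Compare |C| = 1401690 to 1304446: violated.
The claimed |C| lies above the Hamming bound, so no 3-ary code of length 16 with d ≥ 3 can have 1401690 codewords.


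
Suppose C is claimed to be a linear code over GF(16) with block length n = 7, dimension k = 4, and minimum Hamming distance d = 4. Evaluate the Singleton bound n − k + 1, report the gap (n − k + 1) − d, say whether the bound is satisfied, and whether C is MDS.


Singleton RHS = n − k + 1 = 4, slack = 0, bound satisfied, MDS.

Singleton bound: d ≤ n − k + 1.
Here n = 7, k = 4, so n − k + 1 = 4.
Given d = 4, check d ≤ 4: YES.
Slack = (n − k + 1) − d = 0.
The code is MDS (slack = 0).
Description: the claimed parameters are [7, 4, 4]_16; such a code would be MDS (meets Singleton bound).


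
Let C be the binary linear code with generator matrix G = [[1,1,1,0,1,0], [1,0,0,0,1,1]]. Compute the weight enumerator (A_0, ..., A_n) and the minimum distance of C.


Weight distribution: A_0 = 1, A_3 = 2, A_4 = 1. Minimum distance d = 3.

Enumerate all 2^2 = 4 messages m ∈ F_2^2.
For each, compute codeword c = mG in F_2^6, then tally its weight.
  m = 00 → c = 000000, weight = 0.
  m = 10 → c = 111010, weight = 4.
  m = 01 → c = 100011, weight = 3.
  m = 11 → c = 011001, weight = 3.
Tally weights:
  weight 0: 1 codewords.
  weight 3: 2 codewords.
  weight 4: 1 codewords.
Minimum distance d = smallest w > 0 with A_w > 0 = 3.
Sanity: Σ A_w = 4 = 2^2 = 4 ✓.


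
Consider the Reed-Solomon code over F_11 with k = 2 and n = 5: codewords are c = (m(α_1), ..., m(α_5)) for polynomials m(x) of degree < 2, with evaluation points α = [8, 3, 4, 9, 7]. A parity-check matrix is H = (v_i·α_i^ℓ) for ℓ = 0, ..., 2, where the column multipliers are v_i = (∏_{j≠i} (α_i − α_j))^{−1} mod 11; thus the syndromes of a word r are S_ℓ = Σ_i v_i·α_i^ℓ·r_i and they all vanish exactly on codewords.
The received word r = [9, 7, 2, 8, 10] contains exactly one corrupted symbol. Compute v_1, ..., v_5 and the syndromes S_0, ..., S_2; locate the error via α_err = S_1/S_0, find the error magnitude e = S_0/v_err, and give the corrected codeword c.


S = (7, 10, 8), error at position 2, error magnitude e = 4, c = [9, 3, 2, 8, 10].

Step 1: column multipliers v_i = (∏_{j≠i}(α_i − α_j))^{−1} mod 11.
  i = 1 (α = 8): (8−3)(8−4)(8−9)(8−7) = 5·4·(−1)·1 = −20 ≡ 2, so v_1 = 2^{−1} = 6 (mod 11).
  i = 2 (α = 3): (3−8)(3−4)(3−9)(3−7) = (−5)·(−1)·(−6)·(−4) = 120 ≡ 10, so v_2 = 10^{−1} = 10 (mod 11).
  i = 3 (α = 4): (4−8)(4−3)(4−9)(4−7) = (−4)·1·(−5)·(−3) = −60 ≡ 6, so v_3 = 6^{−1} = 2 (mod 11).
  i = 4 (α = 9): (9−8)(9−3)(9−4)(9−7) = 1·6·5·2 = 60 ≡ 5, so v_4 = 5^{−1} = 9 (mod 11).
  i = 5 (α = 7): (7−8)(7−3)(7−4)(7−9) = (−1)·4·3·(−2) = 24 ≡ 2, so v_5 = 2^{−1} = 6 (mod 11).
  v = [6, 10, 2, 9, 6].
Step 2: syndromes of r = [9, 7, 2, 8, 10] (all sums mod 11).
  S_0 = Σ v_i r_i = 6·9 + 10·7 + 2·2 + 9·8 + 6·10 = 260 ≡ 7.
  S_1 = Σ v_i α_i r_i = 6·8·9 + 10·3·7 + 2·4·2 + 9·9·8 + 6·7·10 = 1726 ≡ 10.
  α_i^2 mod 11 = [9, 9, 5, 4, 5].
  S_2 = Σ v_i α_i^2 r_i = 6·9·9 + 10·9·7 + 2·5·2 + 9·4·8 + 6·5·10 = 1724 ≡ 8.
  S = (7, 10, 8) ≠ 0, so r is not a codeword (an error is present).
Step 3: locate the error. For a single error e at position i, S_ℓ = v_i·e·α_i^ℓ, so α_err = S_1/S_0.
  S_0^{−1} = 7^{−1} = 8 (mod 11), so α_err = 10·8 = 80 ≡ 3 = α_2. Error position i = 2.
  Consistency check: S_2/S_1 = 8·10 = 80 ≡ 3 = α_err ✓ (single-error assumption holds).
Step 4: error magnitude e = S_0/v_2 = S_0·∏_{j≠2}(α_2 − α_j) = 7·10 = 70 ≡ 4 (mod 11).
Step 5: correct position 2: c_2 = r_2 − e = 7 − 4 ≡ 3 (mod 11). Hence c = [9, 3, 2, 8, 10].
  Check: interpolating c through the α_i gives m(x) = 6 + 10·x (degree < 2) with m(α_i) = c_i for every i, so c is indeed a codeword.


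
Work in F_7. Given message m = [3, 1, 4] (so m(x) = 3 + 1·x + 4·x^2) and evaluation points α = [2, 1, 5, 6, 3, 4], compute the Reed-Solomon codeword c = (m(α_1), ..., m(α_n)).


c = [0, 1, 3, 6, 0, 1]

Message polynomial: m(x) = 3 + 1·x + 4·x^2 (mod 7).
For each evaluation point α_i, compute m(α_i) mod 7:
  α_1 = 2: Horner steps 4 → 2 → 0, so m(2) = 0.
  α_2 = 1: Horner steps 4 → 5 → 1, so m(1) = 1.
  α_3 = 5: Horner steps 4 → 0 → 3, so m(5) = 3.
  α_4 = 6: Horner steps 4 → 4 → 6, so m(6) = 6.
  α_5 = 3: Horner steps 4 → 6 → 0, so m(3) = 0.
  α_6 = 4: Horner steps 4 → 3 → 1, so m(4) = 1.
Codeword c = [0, 1, 3, 6, 0, 1] ∈ F_7^6.


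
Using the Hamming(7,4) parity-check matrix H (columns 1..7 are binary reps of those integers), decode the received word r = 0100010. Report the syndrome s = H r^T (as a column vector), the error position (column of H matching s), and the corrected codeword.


s = (1, 0, 0)^T, error position = 4, corrected codeword c = 0101010

Compute s = H r^T mod 2 one row at a time:
  s_1 = 0 + 0 + 1 + 0 = 1 ≡ 1 (mod 2).
  s_2 = 1 + 0 + 1 + 0 = 2 ≡ 0 (mod 2).
  s_3 = 0 + 0 + 0 + 0 = 0 ≡ 0 (mod 2).
s = (1, 0, 0)^T — this equals column 4 of H (binary 100), so error is at position 4.
Correct: flip bit 4 of r = 0100010 to get c = 0101010.


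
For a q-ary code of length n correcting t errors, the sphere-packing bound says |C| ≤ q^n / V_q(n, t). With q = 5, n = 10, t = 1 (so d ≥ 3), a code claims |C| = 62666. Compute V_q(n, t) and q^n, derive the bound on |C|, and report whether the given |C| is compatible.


V_q(n, t) = 41, q^n = 9765625, Hamming bound = 238185, |C| = 62666 ≤ bound (satisfied).

Step 1: Compute V_q(n, t) = Σ_{j=0}^1 C(n, j) (q−1)^j.
  j = 0: C(10,0)·(4)^0 = 1·1 = 1.
  j = 1: C(10,1)·(4)^1 = 10·4 = 40.
  V_q(n, t) = 1 + 40 = 41.
Step 2: q^n = 5^10 = 9765625.
Step 3: Hamming bound ⌊q^n / V_q(n,t)⌋ = ⌊9765625/41⌋ = 238185.
Step 4: Compare |C| = 62666 to 238185: satisfied.
The claimed |C| lies below the Hamming bound.


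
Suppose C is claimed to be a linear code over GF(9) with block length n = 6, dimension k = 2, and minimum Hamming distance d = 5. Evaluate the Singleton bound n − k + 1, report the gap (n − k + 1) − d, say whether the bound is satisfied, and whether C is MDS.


Singleton RHS = n − k + 1 = 5, slack = 0, bound satisfied, MDS.

Singleton bound: d ≤ n − k + 1.
Here n = 6, k = 2, so n − k + 1 = 5.
Given d = 5, check d ≤ 5: YES.
Slack = (n − k + 1) − d = 0.
The code is MDS (slack = 0).
Description: the claimed parameters are [6, 2, 5]_9; such a code would be MDS (meets Singleton bound).


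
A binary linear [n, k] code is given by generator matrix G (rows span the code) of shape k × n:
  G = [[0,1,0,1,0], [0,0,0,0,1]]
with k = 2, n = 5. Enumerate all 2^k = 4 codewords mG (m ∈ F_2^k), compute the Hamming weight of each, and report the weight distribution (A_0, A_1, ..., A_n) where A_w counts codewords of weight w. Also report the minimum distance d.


Weight distribution: A_0 = 1, A_1 = 1, A_2 = 1, A_3 = 1. Minimum distance d = 1.

Enumerate all 2^2 = 4 messages m ∈ F_2^2.
For each, compute codeword c = mG in F_2^5, then tally its weight.
  m = 00 → c = 00000, weight = 0.
  m = 10 → c = 01010, weight = 2.
  m = 01 → c = 00001, weight = 1.
  m = 11 → c = 01011, weight = 3.
Tally weights:
  weight 0: 1 codewords.
  weight 1: 1 codewords.
  weight 2: 1 codewords.
  weight 3: 1 codewords.
Minimum distance d = smallest w > 0 with A_w > 0 = 1.
Sanity: Σ A_w = 4 = 2^2 = 4 ✓.


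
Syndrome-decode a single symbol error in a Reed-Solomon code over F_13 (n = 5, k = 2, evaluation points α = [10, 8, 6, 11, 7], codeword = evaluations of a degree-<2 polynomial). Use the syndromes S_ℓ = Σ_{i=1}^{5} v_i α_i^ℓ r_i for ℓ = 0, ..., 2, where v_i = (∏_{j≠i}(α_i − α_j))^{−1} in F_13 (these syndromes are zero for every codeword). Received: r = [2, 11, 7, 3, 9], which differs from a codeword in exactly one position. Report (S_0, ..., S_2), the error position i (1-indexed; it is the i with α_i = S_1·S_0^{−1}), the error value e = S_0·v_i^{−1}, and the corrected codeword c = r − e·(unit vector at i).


S = (8, 10, 6), error at position 4, error magnitude e = 12, c = [2, 11, 7, 4, 9].

Step 1: column multipliers v_i = (∏_{j≠i}(α_i − α_j))^{−1} mod 13.
  i = 1 (α = 10): (10−8)(10−6)(10−11)(10−7) = 2·4·(−1)·3 = −24 ≡ 2, so v_1 = 2^{−1} = 7 (mod 13).
  i = 2 (α = 8): (8−10)(8−6)(8−11)(8−7) = (−2)·2·(−3)·1 = 12 ≡ 12, so v_2 = 12^{−1} = 12 (mod 13).
  i = 3 (α = 6): (6−10)(6−8)(6−11)(6−7) = (−4)·(−2)·(−5)·(−1) = 40 ≡ 1, so v_3 = 1^{−1} = 1 (mod 13).
  i = 4 (α = 11): (11−10)(11−8)(11−6)(11−7) = 1·3·5·4 = 60 ≡ 8, so v_4 = 8^{−1} = 5 (mod 13).
  i = 5 (α = 7): (7−10)(7−8)(7−6)(7−11) = (−3)·(−1)·1·(−4) = −12 ≡ 1, so v_5 = 1^{−1} = 1 (mod 13).
  v = [7, 12, 1, 5, 1].
Step 2: syndromes of r = [2, 11, 7, 3, 9] (all sums mod 13).
  S_0 = Σ v_i r_i = 7·2 + 12·11 + 1·7 + 5·3 + 1·9 = 177 ≡ 8.
  S_1 = Σ v_i α_i r_i = 7·10·2 + 12·8·11 + 1·6·7 + 5·11·3 + 1·7·9 = 1466 ≡ 10.
  α_i^2 mod 13 = [9, 12, 10, 4, 10].
  S_2 = Σ v_i α_i^2 r_i = 7·9·2 + 12·12·11 + 1·10·7 + 5·4·3 + 1·10·9 = 1930 ≡ 6.
  S = (8, 10, 6) ≠ 0, so r is not a codeword (an error is present).
Step 3: locate the error. For a single error e at position i, S_ℓ = v_i·e·α_i^ℓ, so α_err = S_1/S_0.
  S_0^{−1} = 8^{−1} = 5 (mod 13), so α_err = 10·5 = 50 ≡ 11 = α_4. Error position i = 4.
  Consistency check: S_2/S_1 = 6·4 = 24 ≡ 11 = α_err ✓ (single-error assumption holds).
Step 4: error magnitude e = S_0/v_4 = S_0·∏_{j≠4}(α_4 − α_j) = 8·8 = 64 ≡ 12 (mod 13).
Step 5: correct position 4: c_4 = r_4 − e = 3 − 12 ≡ 4 (mod 13). Hence c = [2, 11, 7, 4, 9].
  Check: interpolating c through the α_i gives m(x) = 8 + 2·x (degree < 2) with m(α_i) = c_i for every i, so c is indeed a codeword.


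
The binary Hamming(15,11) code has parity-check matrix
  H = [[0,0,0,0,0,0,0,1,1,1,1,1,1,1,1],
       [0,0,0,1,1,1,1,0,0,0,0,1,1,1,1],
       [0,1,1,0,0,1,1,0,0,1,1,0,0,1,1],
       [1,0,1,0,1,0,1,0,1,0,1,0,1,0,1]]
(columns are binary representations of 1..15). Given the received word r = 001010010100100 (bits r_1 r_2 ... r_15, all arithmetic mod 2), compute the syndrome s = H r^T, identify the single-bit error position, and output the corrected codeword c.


s = (1, 0, 0, 1)^T, error position = 9, corrected codeword c = 001010011100100

Compute s = H r^T mod 2 one row at a time:
  s_1 = 1 + 0 + 1 + 0 + 0 + 1 + 0 + 0 = 3 ≡ 1 (mod 2).
  s_2 = 0 + 1 + 0 + 0 + 0 + 1 + 0 + 0 = 2 ≡ 0 (mod 2).
  s_3 = 0 + 1 + 0 + 0 + 1 + 0 + 0 + 0 = 2 ≡ 0 (mod 2).
  s_4 = 0 + 1 + 1 + 0 + 0 + 0 + 1 + 0 = 3 ≡ 1 (mod 2).
s = (1, 0, 0, 1)^T — this equals column 9 of H (binary 1001), so error is at position 9.
Correct: flip bit 9 of r = 001010010100100 to get c = 001010011100100.


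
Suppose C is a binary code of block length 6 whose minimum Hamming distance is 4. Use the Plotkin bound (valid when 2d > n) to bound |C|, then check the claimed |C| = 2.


Plotkin bound M ≤ 4; given |C| = 2 ≤ bound (satisfied).

Check applicability: 2d = 8, n = 6.
2d − n = 2 > 0, so Plotkin applies.
Compute d/(2d−n) = 4/2 ≈ 2.0000.
⌊d/(2d−n)⌋ = 2.
Plotkin bound: M ≤ 2·2 = 4.
Given |C| = 2, check: satisfied.
This |C| is below the Plotkin bound.


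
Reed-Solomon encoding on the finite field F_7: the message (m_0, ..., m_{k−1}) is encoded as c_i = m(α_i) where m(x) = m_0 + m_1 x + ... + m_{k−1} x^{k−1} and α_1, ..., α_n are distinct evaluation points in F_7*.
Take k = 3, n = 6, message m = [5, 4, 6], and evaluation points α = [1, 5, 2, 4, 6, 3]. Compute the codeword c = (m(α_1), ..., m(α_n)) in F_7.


c = [1, 0, 2, 5, 0, 1]

Message polynomial: m(x) = 5 + 4·x + 6·x^2 (mod 7).
For each evaluation point α_i, compute m(α_i) mod 7:
  α_1 = 1: Horner steps 6 → 3 → 1, so m(1) = 1.
  α_2 = 5: Horner steps 6 → 6 → 0, so m(5) = 0.
  α_3 = 2: Horner steps 6 → 2 → 2, so m(2) = 2.
  α_4 = 4: Horner steps 6 → 0 → 5, so m(4) = 5.
  α_5 = 6: Horner steps 6 → 5 → 0, so m(6) = 0.
  α_6 = 3: Horner steps 6 → 1 → 1, so m(3) = 1.
Codeword c = [1, 0, 2, 5, 0, 1] ∈ F_7^6.


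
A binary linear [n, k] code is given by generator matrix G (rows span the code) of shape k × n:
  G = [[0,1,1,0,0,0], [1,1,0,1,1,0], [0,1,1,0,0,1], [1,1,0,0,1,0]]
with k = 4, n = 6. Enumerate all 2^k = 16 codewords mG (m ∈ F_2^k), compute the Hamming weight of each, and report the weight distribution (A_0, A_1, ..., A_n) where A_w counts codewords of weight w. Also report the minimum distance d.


Weight distribution: A_0 = 1, A_1 = 2, A_2 = 2, A_3 = 4, A_4 = 5, A_5 = 2. Minimum distance d = 1.

Enumerate all 2^4 = 16 messages m ∈ F_2^4.
For each, compute codeword c = mG in F_2^6, then tally its weight.
  m = 0000 → c = 000000, weight = 0.
  m = 1000 → c = 011000, weight = 2.
  m = 0100 → c = 110110, weight = 4.
  m = 1100 → c = 101110, weight = 4.
  m = 0010 → c = 011001, weight = 3.
  m = 1010 → c = 000001, weight = 1.
  m = 0110 → c = 101111, weight = 5.
  m = 1110 → c = 110111, weight = 5.
  m = 0001 → c = 110010, weight = 3.
  m = 1001 → c = 101010, weight = 3.
  m = 0101 → c = 000100, weight = 1.
  m = 1101 → c = 011100, weight = 3.
  m = 0011 → c = 101011, weight = 4.
  m = 1011 → c = 110011, weight = 4.
  m = 0111 → c = 011101, weight = 4.
  m = 1111 → c = 000101, weight = 2.
Tally weights:
  weight 0: 1 codewords.
  weight 1: 2 codewords.
  weight 2: 2 codewords.
  weight 3: 4 codewords.
  weight 4: 5 codewords.
  weight 5: 2 codewords.
Minimum distance d = smallest w > 0 with A_w > 0 = 1.
Sanity: Σ A_w = 16 = 2^4 = 16 ✓.


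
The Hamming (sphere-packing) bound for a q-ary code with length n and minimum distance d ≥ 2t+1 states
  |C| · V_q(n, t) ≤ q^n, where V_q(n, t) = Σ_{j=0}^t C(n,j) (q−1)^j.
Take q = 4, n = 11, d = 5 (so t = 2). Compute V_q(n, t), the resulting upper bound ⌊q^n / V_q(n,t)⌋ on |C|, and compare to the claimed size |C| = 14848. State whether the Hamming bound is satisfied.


V_q(n, t) = 529, q^n = 4194304, Hamming bound = 7928, |C| = 14848 > bound (violated).

Step 1: Compute V_q(n, t) = Σ_{j=0}^2 C(n, j) (q−1)^j.
  j = 0: C(11,0)·(3)^0 = 1·1 = 1.
  j = 1: C(11,1)·(3)^1 = 11·3 = 33.
  j = 2: C(11,2)·(3)^2 = 55·9 = 495.
  V_q(n, t) = 1 + 33 + 495 = 529.
Step 2: q^n = 4^11 = 4194304.
Step 3: Hamming bound ⌊q^n / V_q(n,t)⌋ = ⌊4194304/529⌋ = 7928.
Step 4: Compare |C| = 14848 to 7928: violated.
The claimed |C| lies above the Hamming bound, so no 4-ary code of length 11 with d ≥ 5 can have 14848 codewords.


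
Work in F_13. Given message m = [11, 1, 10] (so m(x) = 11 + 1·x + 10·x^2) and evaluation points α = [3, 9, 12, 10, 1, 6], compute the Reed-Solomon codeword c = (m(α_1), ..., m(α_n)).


c = [0, 11, 7, 7, 9, 0]

Message polynomial: m(x) = 11 + 1·x + 10·x^2 (mod 13).
For each evaluation point α_i, compute m(α_i) mod 13:
  α_1 = 3: Horner steps 10 → 5 → 0, so m(3) = 0.
  α_2 = 9: Horner steps 10 → 0 → 11, so m(9) = 11.
  α_3 = 12: Horner steps 10 → 4 → 7, so m(12) = 7.
  α_4 = 10: Horner steps 10 → 10 → 7, so m(10) = 7.
  α_5 = 1: Horner steps 10 → 11 → 9, so m(1) = 9.
  α_6 = 6: Horner steps 10 → 9 → 0, so m(6) = 0.
Codeword c = [0, 11, 7, 7, 9, 0] ∈ F_13^6.


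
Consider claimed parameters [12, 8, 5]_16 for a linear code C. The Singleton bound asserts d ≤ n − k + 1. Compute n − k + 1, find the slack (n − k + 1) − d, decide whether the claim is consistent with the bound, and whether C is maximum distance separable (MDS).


Singleton RHS = n − k + 1 = 5, slack = 0, bound satisfied, MDS.

Singleton bound: d ≤ n − k + 1.
Here n = 12, k = 8, so n − k + 1 = 5.
Given d = 5, check d ≤ 5: YES.
Slack = (n − k + 1) − d = 0.
The code is MDS (slack = 0).
Description: the claimed parameters are [12, 8, 5]_16; such a code would be MDS (meets Singleton bound).


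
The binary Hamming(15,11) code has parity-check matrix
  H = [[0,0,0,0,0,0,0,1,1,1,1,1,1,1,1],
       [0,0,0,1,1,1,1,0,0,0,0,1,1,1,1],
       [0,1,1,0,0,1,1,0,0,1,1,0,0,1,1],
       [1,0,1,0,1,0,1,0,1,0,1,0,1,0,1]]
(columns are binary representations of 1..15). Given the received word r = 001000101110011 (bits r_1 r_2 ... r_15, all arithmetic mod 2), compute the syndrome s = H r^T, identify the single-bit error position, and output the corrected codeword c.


s = (1, 1, 0, 1)^T, error position = 13, corrected codeword c = 001000101110111

Compute s = H r^T mod 2 one row at a time:
  s_1 = 0 + 1 + 1 + 1 + 0 + 0 + 1 + 1 = 5 ≡ 1 (mod 2).
  s_2 = 0 + 0 + 0 + 1 + 0 + 0 + 1 + 1 = 3 ≡ 1 (mod 2).
  s_3 = 0 + 1 + 0 + 1 + 1 + 1 + 1 + 1 = 6 ≡ 0 (mod 2).
  s_4 = 0 + 1 + 0 + 1 + 1 + 1 + 0 + 1 = 5 ≡ 1 (mod 2).
s = (1, 1, 0, 1)^T — this equals column 13 of H (binary 1101), so error is at position 13.
Correct: flip bit 13 of r = 001000101110011 to get c = 001000101110111.


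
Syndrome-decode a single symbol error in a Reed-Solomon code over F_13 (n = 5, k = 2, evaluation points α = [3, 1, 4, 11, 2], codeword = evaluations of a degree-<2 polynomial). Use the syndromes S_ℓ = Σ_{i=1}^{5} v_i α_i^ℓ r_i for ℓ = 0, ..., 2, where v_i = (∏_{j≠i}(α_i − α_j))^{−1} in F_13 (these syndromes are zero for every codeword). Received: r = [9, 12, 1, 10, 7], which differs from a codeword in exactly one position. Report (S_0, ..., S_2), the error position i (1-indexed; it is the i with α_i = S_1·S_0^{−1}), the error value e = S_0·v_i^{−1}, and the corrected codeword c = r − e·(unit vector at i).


S = (2, 4, 8), error at position 5, error magnitude e = 3, c = [9, 12, 1, 10, 4].

Step 1: column multipliers v_i = (∏_{j≠i}(α_i − α_j))^{−1} mod 13.
  i = 1 (α = 3): (3−1)(3−4)(3−11)(3−2) = 2·(−1)·(−8)·1 = 16 ≡ 3, so v_1 = 3^{−1} = 9 (mod 13).
  i = 2 (α = 1): (1−3)(1−4)(1−11)(1−2) = (−2)·(−3)·(−10)·(−1) = 60 ≡ 8, so v_2 = 8^{−1} = 5 (mod 13).
  i = 3 (α = 4): (4−3)(4−1)(4−11)(4−2) = 1·3·(−7)·2 = −42 ≡ 10, so v_3 = 10^{−1} = 4 (mod 13).
  i = 4 (α = 11): (11−3)(11−1)(11−4)(11−2) = 8·10·7·9 = 5040 ≡ 9, so v_4 = 9^{−1} = 3 (mod 13).
  i = 5 (α = 2): (2−3)(2−1)(2−4)(2−11) = (−1)·1·(−2)·(−9) = −18 ≡ 8, so v_5 = 8^{−1} = 5 (mod 13).
  v = [9, 5, 4, 3, 5].
Step 2: syndromes of r = [9, 12, 1, 10, 7] (all sums mod 13).
  S_0 = Σ v_i r_i = 9·9 + 5·12 + 4·1 + 3·10 + 5·7 = 210 ≡ 2.
  S_1 = Σ v_i α_i r_i = 9·3·9 + 5·1·12 + 4·4·1 + 3·11·10 + 5·2·7 = 719 ≡ 4.
  α_i^2 mod 13 = [9, 1, 3, 4, 4].
  S_2 = Σ v_i α_i^2 r_i = 9·9·9 + 5·1·12 + 4·3·1 + 3·4·10 + 5·4·7 = 1061 ≡ 8.
  S = (2, 4, 8) ≠ 0, so r is not a codeword (an error is present).
Step 3: locate the error. For a single error e at position i, S_ℓ = v_i·e·α_i^ℓ, so α_err = S_1/S_0.
  S_0^{−1} = 2^{−1} = 7 (mod 13), so α_err = 4·7 = 28 ≡ 2 = α_5. Error position i = 5.
  Consistency check: S_2/S_1 = 8·10 = 80 ≡ 2 = α_err ✓ (single-error assumption holds).
Step 4: error magnitude e = S_0/v_5 = S_0·∏_{j≠5}(α_5 − α_j) = 2·8 = 16 ≡ 3 (mod 13).
Step 5: correct position 5: c_5 = r_5 − e = 7 − 3 ≡ 4 (mod 13). Hence c = [9, 12, 1, 10, 4].
  Check: interpolating c through the α_i gives m(x) = 7 + 5·x (degree < 2) with m(α_i) = c_i for every i, so c is indeed a codeword.
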